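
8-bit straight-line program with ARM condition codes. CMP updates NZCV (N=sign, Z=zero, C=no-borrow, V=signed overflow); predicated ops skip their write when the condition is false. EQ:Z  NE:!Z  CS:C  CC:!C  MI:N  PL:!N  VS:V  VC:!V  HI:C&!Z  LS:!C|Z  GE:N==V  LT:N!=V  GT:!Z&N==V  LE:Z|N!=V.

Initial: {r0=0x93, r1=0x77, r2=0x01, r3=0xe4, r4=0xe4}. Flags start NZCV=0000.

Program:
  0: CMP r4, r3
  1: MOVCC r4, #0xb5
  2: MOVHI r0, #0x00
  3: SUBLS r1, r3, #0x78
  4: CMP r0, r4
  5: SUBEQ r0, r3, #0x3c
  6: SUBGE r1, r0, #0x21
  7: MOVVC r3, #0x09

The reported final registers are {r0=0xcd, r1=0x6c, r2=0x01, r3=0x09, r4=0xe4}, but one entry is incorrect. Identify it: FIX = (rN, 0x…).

0: ✓ CMP  NZCV=0110
1: · MOVCC
2: · MOVHI
3: ✓ SUBLS  r1←0x6c
4: ✓ CMP  NZCV=1000
5: · SUBEQ
6: · SUBGE
7: ✓ MOVVC  r3←0x09

FIX = (r0, 0x93)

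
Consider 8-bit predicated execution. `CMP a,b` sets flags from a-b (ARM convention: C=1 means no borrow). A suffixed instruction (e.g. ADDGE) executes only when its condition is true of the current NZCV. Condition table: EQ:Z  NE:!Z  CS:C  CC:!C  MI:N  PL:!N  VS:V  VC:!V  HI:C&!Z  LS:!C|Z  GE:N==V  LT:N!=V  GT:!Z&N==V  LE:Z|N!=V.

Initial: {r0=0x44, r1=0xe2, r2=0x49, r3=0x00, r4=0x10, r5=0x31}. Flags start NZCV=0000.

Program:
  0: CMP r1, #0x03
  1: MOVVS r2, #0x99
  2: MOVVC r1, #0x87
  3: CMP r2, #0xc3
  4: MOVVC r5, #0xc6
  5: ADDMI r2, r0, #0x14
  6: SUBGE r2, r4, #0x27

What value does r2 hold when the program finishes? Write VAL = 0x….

[0] flags=1010 → (cmp)
[1] flags=1010 VS?F → skip
[2] flags=1010 VC?T → r1=0x87
[3] flags=1001 → (cmp)
[4] flags=1001 VC?F → skip
[5] flags=1001 MI?T → r2=0x58
[6] flags=1001 GE?T → r2=0xe9

VAL = 0xe9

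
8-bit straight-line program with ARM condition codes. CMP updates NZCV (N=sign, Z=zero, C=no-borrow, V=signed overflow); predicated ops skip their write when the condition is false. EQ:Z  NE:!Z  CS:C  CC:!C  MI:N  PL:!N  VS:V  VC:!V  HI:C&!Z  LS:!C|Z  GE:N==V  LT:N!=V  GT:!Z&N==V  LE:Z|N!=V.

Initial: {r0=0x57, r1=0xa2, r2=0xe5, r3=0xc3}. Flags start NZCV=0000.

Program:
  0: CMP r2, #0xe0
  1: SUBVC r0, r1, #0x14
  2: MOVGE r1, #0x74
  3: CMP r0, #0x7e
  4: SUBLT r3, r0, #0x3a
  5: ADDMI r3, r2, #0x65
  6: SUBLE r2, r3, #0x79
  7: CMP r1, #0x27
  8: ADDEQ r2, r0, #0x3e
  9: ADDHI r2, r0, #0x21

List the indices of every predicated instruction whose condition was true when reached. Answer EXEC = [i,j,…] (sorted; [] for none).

EXEC = [1,2,4,6,9]

0: ✓ CMP  NZCV=0010
1: ✓ SUBVC  r0←0x8e
2: ✓ MOVGE  r1←0x74
3: ✓ CMP  NZCV=0011
4: ✓ SUBLT  r3←0x54
5: · ADDMI
6: ✓ SUBLE  r2←0xdb
7: ✓ CMP  NZCV=0010
8: · ADDEQ
9: ✓ ADDHI  r2←0xaf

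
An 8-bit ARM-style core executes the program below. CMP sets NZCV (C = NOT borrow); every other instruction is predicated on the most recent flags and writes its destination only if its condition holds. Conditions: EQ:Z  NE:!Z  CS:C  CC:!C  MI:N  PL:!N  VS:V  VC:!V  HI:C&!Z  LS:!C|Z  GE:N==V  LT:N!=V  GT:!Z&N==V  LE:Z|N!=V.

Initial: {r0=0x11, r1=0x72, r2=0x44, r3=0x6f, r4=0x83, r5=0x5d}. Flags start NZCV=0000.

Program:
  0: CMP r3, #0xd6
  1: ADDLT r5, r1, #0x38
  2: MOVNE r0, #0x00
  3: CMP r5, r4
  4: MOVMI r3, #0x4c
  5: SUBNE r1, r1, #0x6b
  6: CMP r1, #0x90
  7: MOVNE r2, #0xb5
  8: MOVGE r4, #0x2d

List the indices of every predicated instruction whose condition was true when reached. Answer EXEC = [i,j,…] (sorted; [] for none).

EXEC = [2,4,5,7,8]

[0] flags=1001 → (cmp)
[1] flags=1001 LT?F → skip
[2] flags=1001 NE?T → r0=0x00
[3] flags=1001 → (cmp)
[4] flags=1001 MI?T → r3=0x4c
[5] flags=1001 NE?T → r1=0x07
[6] flags=0000 → (cmp)
[7] flags=0000 NE?T → r2=0xb5
[8] flags=0000 GE?T → r4=0x2d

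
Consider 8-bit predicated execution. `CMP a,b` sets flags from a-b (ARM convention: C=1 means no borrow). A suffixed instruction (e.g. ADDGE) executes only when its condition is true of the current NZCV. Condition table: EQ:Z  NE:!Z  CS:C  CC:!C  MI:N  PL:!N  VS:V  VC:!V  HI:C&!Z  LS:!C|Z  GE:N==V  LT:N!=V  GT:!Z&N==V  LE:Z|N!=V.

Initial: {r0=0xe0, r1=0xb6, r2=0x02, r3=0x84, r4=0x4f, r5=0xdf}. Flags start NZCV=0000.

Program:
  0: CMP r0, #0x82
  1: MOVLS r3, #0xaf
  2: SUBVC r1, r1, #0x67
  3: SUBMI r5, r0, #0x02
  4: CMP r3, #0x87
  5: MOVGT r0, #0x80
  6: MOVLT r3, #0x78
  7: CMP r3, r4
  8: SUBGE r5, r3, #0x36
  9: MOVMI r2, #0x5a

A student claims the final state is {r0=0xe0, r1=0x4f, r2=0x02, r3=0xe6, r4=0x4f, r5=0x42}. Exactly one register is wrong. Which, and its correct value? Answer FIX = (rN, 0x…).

FIX = (r3, 0x78)

[0] flags=0010 → (cmp)
[1] flags=0010 LS?F → skip
[2] flags=0010 VC?T → r1=0x4f
[3] flags=0010 MI?F → skip
[4] flags=1000 → (cmp)
[5] flags=1000 GT?F → skip
[6] flags=1000 LT?T → r3=0x78
[7] flags=0010 → (cmp)
[8] flags=0010 GE?T → r5=0x42
[9] flags=0010 MI?F → skip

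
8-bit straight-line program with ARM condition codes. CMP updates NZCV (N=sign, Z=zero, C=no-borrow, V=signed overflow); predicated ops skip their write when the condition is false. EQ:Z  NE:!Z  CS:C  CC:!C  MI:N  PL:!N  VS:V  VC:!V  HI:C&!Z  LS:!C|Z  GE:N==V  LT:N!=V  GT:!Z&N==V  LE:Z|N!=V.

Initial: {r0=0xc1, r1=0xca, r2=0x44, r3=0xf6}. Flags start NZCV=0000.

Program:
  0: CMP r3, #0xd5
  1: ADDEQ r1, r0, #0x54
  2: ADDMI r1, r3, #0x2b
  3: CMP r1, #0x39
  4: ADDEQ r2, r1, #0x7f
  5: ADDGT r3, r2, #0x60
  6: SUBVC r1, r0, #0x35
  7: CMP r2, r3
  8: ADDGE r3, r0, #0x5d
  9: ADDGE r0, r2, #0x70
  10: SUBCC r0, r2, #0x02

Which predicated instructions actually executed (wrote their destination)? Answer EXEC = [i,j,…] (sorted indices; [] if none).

EXEC = [6,8,9,10]

[0] flags=0010 → (cmp)
[1] flags=0010 EQ?F → skip
[2] flags=0010 MI?F → skip
[3] flags=1010 → (cmp)
[4] flags=1010 EQ?F → skip
[5] flags=1010 GT?F → skip
[6] flags=1010 VC?T → r1=0x8c
[7] flags=0000 → (cmp)
[8] flags=0000 GE?T → r3=0x1e
[9] flags=0000 GE?T → r0=0xb4
[10] flags=0000 CC?T → r0=0x42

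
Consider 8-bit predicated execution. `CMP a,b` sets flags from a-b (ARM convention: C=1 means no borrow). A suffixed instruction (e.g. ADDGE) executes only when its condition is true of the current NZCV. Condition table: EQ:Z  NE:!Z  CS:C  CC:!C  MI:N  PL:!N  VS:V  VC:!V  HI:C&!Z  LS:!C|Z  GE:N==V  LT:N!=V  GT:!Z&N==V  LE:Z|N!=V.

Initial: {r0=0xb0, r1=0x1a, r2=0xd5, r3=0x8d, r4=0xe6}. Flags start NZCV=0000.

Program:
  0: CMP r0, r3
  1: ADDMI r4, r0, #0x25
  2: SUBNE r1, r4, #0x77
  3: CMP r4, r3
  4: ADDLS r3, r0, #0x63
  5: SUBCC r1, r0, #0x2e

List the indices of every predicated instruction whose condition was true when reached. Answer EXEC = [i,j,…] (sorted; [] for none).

EXEC = [2]

0: ✓ CMP  NZCV=0010
1: · ADDMI
2: ✓ SUBNE  r1←0x6f
3: ✓ CMP  NZCV=0010
4: · ADDLS
5: · SUBCC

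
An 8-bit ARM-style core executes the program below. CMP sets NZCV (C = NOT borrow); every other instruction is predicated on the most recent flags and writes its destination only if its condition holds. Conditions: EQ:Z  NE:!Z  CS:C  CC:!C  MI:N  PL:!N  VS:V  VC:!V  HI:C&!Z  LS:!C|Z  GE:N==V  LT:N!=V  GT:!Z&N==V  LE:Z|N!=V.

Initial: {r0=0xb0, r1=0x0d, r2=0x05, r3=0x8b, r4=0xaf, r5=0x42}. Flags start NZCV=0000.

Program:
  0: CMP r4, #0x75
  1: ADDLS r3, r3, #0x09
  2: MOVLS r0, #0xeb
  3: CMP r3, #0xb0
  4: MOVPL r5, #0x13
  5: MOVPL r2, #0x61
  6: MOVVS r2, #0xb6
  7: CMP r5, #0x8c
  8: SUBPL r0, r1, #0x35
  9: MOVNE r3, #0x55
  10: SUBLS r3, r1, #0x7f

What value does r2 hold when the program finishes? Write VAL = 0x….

0: ✓ CMP  NZCV=0011
1: · ADDLS
2: · MOVLS
3: ✓ CMP  NZCV=1000
4: · MOVPL
5: · MOVPL
6: · MOVVS
7: ✓ CMP  NZCV=1001
8: · SUBPL
9: ✓ MOVNE  r3←0x55
10: ✓ SUBLS  r3←0x8e

VAL = 0x05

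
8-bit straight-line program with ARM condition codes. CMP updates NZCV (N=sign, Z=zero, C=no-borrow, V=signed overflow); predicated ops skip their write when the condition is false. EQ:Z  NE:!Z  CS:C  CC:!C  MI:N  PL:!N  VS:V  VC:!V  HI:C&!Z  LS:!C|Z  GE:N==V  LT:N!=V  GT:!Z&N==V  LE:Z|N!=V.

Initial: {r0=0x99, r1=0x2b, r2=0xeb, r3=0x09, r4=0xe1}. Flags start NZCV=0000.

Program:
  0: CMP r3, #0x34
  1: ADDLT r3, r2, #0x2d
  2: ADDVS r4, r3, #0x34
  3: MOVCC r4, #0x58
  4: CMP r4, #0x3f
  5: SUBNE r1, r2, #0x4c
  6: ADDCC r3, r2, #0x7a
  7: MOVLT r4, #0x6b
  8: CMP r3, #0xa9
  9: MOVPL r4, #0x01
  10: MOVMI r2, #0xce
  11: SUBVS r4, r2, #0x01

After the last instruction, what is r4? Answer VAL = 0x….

VAL = 0x01

0: ✓ CMP  NZCV=1000
1: ✓ ADDLT  r3←0x18
2: · ADDVS
3: ✓ MOVCC  r4←0x58
4: ✓ CMP  NZCV=0010
5: ✓ SUBNE  r1←0x9f
6: · ADDCC
7: · MOVLT
8: ✓ CMP  NZCV=0000
9: ✓ MOVPL  r4←0x01
10: · MOVMI
11: · SUBVS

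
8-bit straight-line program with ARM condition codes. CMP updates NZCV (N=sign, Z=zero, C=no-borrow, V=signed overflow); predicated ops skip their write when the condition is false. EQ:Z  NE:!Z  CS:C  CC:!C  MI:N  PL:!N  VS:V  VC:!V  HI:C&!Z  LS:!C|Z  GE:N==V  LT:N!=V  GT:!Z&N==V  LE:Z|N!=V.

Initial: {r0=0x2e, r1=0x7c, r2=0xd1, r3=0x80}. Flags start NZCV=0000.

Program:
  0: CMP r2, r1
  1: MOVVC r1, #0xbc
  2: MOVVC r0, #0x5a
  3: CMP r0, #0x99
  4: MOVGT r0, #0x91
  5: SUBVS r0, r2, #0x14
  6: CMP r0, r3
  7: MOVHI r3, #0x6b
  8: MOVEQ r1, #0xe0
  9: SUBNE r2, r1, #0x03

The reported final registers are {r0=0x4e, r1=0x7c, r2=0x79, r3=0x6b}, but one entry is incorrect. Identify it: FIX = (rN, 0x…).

0: ✓ CMP  NZCV=0011
1: · MOVVC
2: · MOVVC
3: ✓ CMP  NZCV=1001
4: ✓ MOVGT  r0←0x91
5: ✓ SUBVS  r0←0xbd
6: ✓ CMP  NZCV=0010
7: ✓ MOVHI  r3←0x6b
8: · MOVEQ
9: ✓ SUBNE  r2←0x79

FIX = (r0, 0xbd)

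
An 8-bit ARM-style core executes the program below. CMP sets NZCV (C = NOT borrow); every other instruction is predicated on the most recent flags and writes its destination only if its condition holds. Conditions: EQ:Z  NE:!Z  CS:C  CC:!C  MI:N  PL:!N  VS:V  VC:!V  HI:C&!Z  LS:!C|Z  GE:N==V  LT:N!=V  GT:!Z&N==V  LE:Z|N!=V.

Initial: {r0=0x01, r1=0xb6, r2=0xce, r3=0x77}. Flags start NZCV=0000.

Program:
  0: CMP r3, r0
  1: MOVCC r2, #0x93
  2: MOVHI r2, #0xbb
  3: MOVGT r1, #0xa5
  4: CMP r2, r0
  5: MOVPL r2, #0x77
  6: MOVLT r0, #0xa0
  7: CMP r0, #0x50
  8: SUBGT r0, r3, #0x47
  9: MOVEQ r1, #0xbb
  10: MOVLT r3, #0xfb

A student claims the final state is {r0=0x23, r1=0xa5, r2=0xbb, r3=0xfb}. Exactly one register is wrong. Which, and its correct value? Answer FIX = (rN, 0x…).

[0] flags=0010 → (cmp)
[1] flags=0010 CC?F → skip
[2] flags=0010 HI?T → r2=0xbb
[3] flags=0010 GT?T → r1=0xa5
[4] flags=1010 → (cmp)
[5] flags=1010 PL?F → skip
[6] flags=1010 LT?T → r0=0xa0
[7] flags=0011 → (cmp)
[8] flags=0011 GT?F → skip
[9] flags=0011 EQ?F → skip
[10] flags=0011 LT?T → r3=0xfb

FIX = (r0, 0xa0)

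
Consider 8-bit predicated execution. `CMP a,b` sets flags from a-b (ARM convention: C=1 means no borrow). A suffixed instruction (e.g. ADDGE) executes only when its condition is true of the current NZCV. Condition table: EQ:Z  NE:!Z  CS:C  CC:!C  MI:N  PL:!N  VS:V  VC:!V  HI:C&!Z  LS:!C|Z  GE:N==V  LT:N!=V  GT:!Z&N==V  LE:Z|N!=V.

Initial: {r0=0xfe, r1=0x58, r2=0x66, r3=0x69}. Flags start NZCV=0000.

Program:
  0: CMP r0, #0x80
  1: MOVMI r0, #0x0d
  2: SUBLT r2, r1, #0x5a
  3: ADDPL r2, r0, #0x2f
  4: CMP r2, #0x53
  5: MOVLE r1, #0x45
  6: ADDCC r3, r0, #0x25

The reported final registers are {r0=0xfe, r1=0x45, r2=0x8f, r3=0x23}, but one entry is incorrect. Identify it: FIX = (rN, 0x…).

0: ✓ CMP  NZCV=0010
1: · MOVMI
2: · SUBLT
3: ✓ ADDPL  r2←0x2d
4: ✓ CMP  NZCV=1000
5: ✓ MOVLE  r1←0x45
6: ✓ ADDCC  r3←0x23

FIX = (r2, 0x2d)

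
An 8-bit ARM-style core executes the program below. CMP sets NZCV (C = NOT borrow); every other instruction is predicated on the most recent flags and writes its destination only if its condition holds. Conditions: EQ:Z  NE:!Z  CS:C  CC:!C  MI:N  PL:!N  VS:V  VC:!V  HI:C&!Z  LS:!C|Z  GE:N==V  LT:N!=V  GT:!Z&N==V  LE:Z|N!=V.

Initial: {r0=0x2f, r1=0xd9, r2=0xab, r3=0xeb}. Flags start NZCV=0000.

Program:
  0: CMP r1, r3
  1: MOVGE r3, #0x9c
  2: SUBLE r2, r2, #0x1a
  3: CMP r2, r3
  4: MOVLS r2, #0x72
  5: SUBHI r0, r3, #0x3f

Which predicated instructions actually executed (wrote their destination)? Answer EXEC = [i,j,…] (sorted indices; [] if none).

[0] flags=1000 → (cmp)
[1] flags=1000 GE?F → skip
[2] flags=1000 LE?T → r2=0x91
[3] flags=1000 → (cmp)
[4] flags=1000 LS?T → r2=0x72
[5] flags=1000 HI?F → skip

EXEC = [2,4]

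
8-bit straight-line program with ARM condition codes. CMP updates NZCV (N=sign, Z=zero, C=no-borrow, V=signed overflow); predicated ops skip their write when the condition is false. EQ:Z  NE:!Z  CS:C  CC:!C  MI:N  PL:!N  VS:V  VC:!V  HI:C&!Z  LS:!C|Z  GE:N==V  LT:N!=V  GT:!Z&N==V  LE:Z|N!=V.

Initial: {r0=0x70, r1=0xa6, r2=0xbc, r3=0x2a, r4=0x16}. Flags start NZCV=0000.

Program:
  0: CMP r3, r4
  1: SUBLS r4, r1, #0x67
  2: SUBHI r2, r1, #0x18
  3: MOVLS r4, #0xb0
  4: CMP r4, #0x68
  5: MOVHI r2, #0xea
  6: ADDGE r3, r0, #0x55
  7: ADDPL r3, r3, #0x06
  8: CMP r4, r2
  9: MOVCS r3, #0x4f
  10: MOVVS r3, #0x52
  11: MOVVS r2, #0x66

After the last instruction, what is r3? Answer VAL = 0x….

[0] flags=0010 → (cmp)
[1] flags=0010 LS?F → skip
[2] flags=0010 HI?T → r2=0x8e
[3] flags=0010 LS?F → skip
[4] flags=1000 → (cmp)
[5] flags=1000 HI?F → skip
[6] flags=1000 GE?F → skip
[7] flags=1000 PL?F → skip
[8] flags=1001 → (cmp)
[9] flags=1001 CS?F → skip
[10] flags=1001 VS?T → r3=0x52
[11] flags=1001 VS?T → r2=0x66

VAL = 0x52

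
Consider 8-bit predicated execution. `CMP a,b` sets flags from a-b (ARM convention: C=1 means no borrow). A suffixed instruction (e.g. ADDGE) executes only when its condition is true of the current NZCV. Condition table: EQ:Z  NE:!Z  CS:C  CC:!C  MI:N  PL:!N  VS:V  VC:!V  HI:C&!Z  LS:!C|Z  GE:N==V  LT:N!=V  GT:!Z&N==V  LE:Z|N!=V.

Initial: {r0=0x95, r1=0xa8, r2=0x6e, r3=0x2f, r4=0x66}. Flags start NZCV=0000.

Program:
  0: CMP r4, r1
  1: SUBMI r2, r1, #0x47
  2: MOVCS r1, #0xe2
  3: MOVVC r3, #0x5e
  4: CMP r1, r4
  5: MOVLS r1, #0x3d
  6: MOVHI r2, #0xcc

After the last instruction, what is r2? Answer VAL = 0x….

VAL = 0xcc

0: ✓ CMP  NZCV=1001
1: ✓ SUBMI  r2←0x61
2: · MOVCS
3: · MOVVC
4: ✓ CMP  NZCV=0011
5: · MOVLS
6: ✓ MOVHI  r2←0xcc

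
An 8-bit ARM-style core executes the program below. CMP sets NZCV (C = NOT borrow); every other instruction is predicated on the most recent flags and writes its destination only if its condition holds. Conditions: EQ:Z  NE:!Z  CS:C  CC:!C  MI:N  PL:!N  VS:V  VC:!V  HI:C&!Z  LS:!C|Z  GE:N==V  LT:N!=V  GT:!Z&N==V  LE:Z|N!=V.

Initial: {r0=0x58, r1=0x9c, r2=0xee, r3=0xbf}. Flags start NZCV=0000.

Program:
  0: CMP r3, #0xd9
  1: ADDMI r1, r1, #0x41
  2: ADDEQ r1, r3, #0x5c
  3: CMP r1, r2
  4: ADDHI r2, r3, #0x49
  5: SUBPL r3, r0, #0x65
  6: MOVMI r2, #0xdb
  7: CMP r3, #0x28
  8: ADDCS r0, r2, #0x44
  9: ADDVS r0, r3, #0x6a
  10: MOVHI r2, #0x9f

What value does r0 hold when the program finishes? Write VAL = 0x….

VAL = 0x1f

0: ✓ CMP  NZCV=1000
1: ✓ ADDMI  r1←0xdd
2: · ADDEQ
3: ✓ CMP  NZCV=1000
4: · ADDHI
5: · SUBPL
6: ✓ MOVMI  r2←0xdb
7: ✓ CMP  NZCV=1010
8: ✓ ADDCS  r0←0x1f
9: · ADDVS
10: ✓ MOVHI  r2←0x9f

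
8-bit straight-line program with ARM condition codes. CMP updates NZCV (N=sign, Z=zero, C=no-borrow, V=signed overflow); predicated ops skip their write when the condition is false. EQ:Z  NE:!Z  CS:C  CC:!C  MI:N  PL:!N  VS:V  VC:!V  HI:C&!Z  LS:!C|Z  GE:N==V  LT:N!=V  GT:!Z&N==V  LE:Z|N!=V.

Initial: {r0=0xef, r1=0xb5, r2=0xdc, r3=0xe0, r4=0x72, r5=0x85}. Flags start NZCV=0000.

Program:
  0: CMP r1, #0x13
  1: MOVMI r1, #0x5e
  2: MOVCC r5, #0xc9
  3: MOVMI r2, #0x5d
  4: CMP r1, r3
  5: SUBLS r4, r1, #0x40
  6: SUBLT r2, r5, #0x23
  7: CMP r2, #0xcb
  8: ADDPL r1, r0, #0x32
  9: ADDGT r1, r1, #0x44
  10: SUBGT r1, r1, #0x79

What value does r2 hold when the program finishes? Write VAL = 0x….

VAL = 0x5d

0: ✓ CMP  NZCV=1010
1: ✓ MOVMI  r1←0x5e
2: · MOVCC
3: ✓ MOVMI  r2←0x5d
4: ✓ CMP  NZCV=0000
5: ✓ SUBLS  r4←0x1e
6: · SUBLT
7: ✓ CMP  NZCV=1001
8: · ADDPL
9: ✓ ADDGT  r1←0xa2
10: ✓ SUBGT  r1←0x29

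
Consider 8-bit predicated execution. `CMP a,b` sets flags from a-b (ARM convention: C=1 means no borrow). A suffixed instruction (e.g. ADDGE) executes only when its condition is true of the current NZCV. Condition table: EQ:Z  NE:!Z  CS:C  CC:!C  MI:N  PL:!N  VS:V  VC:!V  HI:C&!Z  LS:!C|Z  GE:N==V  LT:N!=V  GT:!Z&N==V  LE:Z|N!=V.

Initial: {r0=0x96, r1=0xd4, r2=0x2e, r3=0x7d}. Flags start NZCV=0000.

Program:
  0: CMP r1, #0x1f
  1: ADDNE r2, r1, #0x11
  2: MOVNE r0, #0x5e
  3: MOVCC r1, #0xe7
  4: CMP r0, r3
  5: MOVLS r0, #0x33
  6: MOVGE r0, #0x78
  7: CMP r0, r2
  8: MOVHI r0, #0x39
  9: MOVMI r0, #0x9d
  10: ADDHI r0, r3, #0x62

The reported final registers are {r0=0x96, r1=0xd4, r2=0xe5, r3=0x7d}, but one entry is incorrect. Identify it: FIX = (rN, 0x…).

[0] flags=1010 → (cmp)
[1] flags=1010 NE?T → r2=0xe5
[2] flags=1010 NE?T → r0=0x5e
[3] flags=1010 CC?F → skip
[4] flags=1000 → (cmp)
[5] flags=1000 LS?T → r0=0x33
[6] flags=1000 GE?F → skip
[7] flags=0000 → (cmp)
[8] flags=0000 HI?F → skip
[9] flags=0000 MI?F → skip
[10] flags=0000 HI?F → skip

FIX = (r0, 0x33)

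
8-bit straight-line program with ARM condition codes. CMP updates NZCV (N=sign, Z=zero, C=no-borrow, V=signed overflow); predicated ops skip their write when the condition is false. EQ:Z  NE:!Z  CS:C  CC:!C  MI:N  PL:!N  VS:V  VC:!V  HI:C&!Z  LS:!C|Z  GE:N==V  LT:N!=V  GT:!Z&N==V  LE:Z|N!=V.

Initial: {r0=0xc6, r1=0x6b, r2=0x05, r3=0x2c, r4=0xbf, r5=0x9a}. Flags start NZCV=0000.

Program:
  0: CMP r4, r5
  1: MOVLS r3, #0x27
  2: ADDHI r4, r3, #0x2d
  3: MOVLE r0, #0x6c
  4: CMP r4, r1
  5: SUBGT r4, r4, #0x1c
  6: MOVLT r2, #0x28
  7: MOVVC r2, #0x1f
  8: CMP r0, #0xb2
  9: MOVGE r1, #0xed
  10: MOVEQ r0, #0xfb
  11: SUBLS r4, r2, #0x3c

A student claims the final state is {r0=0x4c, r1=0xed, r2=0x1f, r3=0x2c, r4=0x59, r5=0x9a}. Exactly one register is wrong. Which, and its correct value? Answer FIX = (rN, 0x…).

FIX = (r0, 0xc6)

0: ✓ CMP  NZCV=0010
1: · MOVLS
2: ✓ ADDHI  r4←0x59
3: · MOVLE
4: ✓ CMP  NZCV=1000
5: · SUBGT
6: ✓ MOVLT  r2←0x28
7: ✓ MOVVC  r2←0x1f
8: ✓ CMP  NZCV=0010
9: ✓ MOVGE  r1←0xed
10: · MOVEQ
11: · SUBLS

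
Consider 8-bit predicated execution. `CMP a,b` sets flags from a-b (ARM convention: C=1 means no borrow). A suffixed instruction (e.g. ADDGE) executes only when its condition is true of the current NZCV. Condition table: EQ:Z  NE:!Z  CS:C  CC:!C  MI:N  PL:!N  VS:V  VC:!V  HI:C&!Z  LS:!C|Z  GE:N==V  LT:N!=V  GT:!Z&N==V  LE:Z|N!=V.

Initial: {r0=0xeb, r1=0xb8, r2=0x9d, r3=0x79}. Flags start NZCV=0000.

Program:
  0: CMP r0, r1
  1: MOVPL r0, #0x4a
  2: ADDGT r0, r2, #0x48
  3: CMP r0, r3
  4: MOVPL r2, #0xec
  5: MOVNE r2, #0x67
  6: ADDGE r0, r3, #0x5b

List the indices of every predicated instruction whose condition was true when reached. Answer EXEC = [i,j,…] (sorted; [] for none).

EXEC = [1,2,4,5]

[0] flags=0010 → (cmp)
[1] flags=0010 PL?T → r0=0x4a
[2] flags=0010 GT?T → r0=0xe5
[3] flags=0011 → (cmp)
[4] flags=0011 PL?T → r2=0xec
[5] flags=0011 NE?T → r2=0x67
[6] flags=0011 GE?F → skip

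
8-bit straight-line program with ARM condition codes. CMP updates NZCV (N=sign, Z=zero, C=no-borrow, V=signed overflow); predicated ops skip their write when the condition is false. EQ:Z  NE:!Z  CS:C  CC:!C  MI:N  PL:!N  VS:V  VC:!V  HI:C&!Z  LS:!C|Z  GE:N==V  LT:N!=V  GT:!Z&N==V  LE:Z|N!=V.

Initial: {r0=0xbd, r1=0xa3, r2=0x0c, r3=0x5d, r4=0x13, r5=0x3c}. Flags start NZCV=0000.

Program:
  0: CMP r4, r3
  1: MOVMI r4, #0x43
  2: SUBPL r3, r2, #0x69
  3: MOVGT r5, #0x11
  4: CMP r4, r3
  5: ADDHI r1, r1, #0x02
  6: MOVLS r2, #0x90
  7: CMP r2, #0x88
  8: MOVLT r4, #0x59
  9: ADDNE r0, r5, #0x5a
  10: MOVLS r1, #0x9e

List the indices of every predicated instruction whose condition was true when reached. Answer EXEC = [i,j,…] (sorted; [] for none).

EXEC = [1,6,9]

0: ✓ CMP  NZCV=1000
1: ✓ MOVMI  r4←0x43
2: · SUBPL
3: · MOVGT
4: ✓ CMP  NZCV=1000
5: · ADDHI
6: ✓ MOVLS  r2←0x90
7: ✓ CMP  NZCV=0010
8: · MOVLT
9: ✓ ADDNE  r0←0x96
10: · MOVLS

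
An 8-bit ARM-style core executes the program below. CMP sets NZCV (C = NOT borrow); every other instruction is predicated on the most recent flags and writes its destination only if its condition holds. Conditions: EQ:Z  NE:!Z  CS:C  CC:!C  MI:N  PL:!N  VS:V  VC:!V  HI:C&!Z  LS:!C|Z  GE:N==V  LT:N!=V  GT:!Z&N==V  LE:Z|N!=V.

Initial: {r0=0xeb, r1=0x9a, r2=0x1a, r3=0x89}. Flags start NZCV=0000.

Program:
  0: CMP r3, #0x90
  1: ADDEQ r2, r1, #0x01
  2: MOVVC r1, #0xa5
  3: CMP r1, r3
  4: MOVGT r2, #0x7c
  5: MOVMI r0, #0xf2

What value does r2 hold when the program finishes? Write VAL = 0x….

0: ✓ CMP  NZCV=1000
1: · ADDEQ
2: ✓ MOVVC  r1←0xa5
3: ✓ CMP  NZCV=0010
4: ✓ MOVGT  r2←0x7c
5: · MOVMI

VAL = 0x7c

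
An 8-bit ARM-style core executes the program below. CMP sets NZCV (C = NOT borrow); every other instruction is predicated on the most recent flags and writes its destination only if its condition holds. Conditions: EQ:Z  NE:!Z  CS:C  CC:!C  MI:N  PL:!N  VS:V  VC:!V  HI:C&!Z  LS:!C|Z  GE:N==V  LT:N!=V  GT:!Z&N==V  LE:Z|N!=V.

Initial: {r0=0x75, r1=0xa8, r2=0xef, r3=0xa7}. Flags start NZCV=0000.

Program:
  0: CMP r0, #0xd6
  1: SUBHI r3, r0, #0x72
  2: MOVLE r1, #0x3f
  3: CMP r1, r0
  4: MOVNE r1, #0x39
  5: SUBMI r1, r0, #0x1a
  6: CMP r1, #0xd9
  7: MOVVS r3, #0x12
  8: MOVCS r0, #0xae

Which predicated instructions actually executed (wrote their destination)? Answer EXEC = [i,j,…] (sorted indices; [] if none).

EXEC = [4]

[0] flags=1001 → (cmp)
[1] flags=1001 HI?F → skip
[2] flags=1001 LE?F → skip
[3] flags=0011 → (cmp)
[4] flags=0011 NE?T → r1=0x39
[5] flags=0011 MI?F → skip
[6] flags=0000 → (cmp)
[7] flags=0000 VS?F → skip
[8] flags=0000 CS?F → skip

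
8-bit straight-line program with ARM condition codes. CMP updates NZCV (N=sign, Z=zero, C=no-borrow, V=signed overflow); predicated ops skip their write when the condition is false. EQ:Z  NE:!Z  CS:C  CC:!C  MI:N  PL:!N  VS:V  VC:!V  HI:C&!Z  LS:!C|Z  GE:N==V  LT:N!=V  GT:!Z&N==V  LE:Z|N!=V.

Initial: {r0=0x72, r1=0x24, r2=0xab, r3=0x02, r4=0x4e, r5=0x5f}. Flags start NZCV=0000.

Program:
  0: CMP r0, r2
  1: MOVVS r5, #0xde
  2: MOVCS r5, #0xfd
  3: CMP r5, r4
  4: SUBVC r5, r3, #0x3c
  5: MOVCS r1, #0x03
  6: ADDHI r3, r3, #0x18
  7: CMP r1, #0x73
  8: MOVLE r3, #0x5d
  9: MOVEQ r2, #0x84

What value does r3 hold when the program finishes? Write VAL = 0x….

0: ✓ CMP  NZCV=1001
1: ✓ MOVVS  r5←0xde
2: · MOVCS
3: ✓ CMP  NZCV=1010
4: ✓ SUBVC  r5←0xc6
5: ✓ MOVCS  r1←0x03
6: ✓ ADDHI  r3←0x1a
7: ✓ CMP  NZCV=1000
8: ✓ MOVLE  r3←0x5d
9: · MOVEQ

VAL = 0x5d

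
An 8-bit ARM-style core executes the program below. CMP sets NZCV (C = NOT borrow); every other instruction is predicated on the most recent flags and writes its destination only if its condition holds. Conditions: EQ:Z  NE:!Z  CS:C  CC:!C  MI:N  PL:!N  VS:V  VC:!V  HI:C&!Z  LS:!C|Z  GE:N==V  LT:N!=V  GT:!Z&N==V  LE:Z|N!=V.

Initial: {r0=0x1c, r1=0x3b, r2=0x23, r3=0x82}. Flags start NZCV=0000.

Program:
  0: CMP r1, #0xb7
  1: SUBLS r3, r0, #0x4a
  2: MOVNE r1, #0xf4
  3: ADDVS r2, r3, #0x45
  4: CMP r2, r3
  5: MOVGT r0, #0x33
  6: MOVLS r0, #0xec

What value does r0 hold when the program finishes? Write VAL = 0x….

VAL = 0xec

0: ✓ CMP  NZCV=1001
1: ✓ SUBLS  r3←0xd2
2: ✓ MOVNE  r1←0xf4
3: ✓ ADDVS  r2←0x17
4: ✓ CMP  NZCV=0000
5: ✓ MOVGT  r0←0x33
6: ✓ MOVLS  r0←0xec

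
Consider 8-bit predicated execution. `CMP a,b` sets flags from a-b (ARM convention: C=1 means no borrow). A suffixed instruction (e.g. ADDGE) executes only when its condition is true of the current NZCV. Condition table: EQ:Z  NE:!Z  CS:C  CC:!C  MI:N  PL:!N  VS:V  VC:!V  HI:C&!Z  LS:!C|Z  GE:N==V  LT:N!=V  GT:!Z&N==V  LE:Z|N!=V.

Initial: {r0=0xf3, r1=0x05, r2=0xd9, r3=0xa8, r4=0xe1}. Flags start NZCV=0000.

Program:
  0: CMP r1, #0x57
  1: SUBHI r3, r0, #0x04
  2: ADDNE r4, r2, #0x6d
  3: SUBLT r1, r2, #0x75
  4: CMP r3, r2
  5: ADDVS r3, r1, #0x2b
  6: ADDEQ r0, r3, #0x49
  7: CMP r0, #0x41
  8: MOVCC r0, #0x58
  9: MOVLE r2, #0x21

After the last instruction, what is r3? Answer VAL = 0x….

[0] flags=1000 → (cmp)
[1] flags=1000 HI?F → skip
[2] flags=1000 NE?T → r4=0x46
[3] flags=1000 LT?T → r1=0x64
[4] flags=1000 → (cmp)
[5] flags=1000 VS?F → skip
[6] flags=1000 EQ?F → skip
[7] flags=1010 → (cmp)
[8] flags=1010 CC?F → skip
[9] flags=1010 LE?T → r2=0x21

VAL = 0xa8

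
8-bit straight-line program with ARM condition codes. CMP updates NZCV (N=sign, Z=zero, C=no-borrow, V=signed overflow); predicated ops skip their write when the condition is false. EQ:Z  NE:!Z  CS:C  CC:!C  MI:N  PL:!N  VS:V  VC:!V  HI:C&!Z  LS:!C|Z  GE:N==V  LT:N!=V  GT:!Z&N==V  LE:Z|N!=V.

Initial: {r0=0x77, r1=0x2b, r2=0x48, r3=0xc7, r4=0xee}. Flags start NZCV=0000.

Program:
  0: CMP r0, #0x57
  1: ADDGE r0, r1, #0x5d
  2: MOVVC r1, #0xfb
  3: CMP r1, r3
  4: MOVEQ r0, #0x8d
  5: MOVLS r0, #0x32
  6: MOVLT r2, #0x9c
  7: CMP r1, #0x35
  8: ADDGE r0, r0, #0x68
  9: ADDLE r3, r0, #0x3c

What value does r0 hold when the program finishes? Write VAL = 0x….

VAL = 0x88

0: ✓ CMP  NZCV=0010
1: ✓ ADDGE  r0←0x88
2: ✓ MOVVC  r1←0xfb
3: ✓ CMP  NZCV=0010
4: · MOVEQ
5: · MOVLS
6: · MOVLT
7: ✓ CMP  NZCV=1010
8: · ADDGE
9: ✓ ADDLE  r3←0xc4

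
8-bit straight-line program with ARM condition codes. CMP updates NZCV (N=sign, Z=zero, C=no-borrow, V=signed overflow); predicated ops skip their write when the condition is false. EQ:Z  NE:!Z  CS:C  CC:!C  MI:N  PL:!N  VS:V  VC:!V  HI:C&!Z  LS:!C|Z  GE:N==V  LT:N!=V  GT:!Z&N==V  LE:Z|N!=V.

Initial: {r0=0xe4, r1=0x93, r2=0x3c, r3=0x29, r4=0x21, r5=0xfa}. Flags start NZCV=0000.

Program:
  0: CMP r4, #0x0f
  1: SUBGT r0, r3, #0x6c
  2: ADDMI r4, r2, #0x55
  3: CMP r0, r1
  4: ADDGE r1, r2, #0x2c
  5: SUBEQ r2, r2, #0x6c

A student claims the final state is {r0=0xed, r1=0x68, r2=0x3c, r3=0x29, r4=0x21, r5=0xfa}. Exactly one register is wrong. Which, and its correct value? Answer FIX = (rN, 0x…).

0: ✓ CMP  NZCV=0010
1: ✓ SUBGT  r0←0xbd
2: · ADDMI
3: ✓ CMP  NZCV=0010
4: ✓ ADDGE  r1←0x68
5: · SUBEQ

FIX = (r0, 0xbd)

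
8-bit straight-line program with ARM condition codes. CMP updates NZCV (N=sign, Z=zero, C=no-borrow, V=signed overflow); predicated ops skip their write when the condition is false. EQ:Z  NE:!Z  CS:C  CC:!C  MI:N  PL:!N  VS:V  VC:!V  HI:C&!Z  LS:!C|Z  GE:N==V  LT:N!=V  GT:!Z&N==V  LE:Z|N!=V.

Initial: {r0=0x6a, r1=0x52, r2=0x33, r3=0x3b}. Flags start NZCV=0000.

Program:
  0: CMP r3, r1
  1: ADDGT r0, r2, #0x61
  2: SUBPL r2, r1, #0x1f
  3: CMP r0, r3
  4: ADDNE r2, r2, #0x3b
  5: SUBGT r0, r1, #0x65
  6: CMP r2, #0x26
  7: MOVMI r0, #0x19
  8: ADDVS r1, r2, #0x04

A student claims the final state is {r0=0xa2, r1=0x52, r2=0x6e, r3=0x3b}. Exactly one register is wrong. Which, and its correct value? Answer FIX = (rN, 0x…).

[0] flags=1000 → (cmp)
[1] flags=1000 GT?F → skip
[2] flags=1000 PL?F → skip
[3] flags=0010 → (cmp)
[4] flags=0010 NE?T → r2=0x6e
[5] flags=0010 GT?T → r0=0xed
[6] flags=0010 → (cmp)
[7] flags=0010 MI?F → skip
[8] flags=0010 VS?F → skip

FIX = (r0, 0xed)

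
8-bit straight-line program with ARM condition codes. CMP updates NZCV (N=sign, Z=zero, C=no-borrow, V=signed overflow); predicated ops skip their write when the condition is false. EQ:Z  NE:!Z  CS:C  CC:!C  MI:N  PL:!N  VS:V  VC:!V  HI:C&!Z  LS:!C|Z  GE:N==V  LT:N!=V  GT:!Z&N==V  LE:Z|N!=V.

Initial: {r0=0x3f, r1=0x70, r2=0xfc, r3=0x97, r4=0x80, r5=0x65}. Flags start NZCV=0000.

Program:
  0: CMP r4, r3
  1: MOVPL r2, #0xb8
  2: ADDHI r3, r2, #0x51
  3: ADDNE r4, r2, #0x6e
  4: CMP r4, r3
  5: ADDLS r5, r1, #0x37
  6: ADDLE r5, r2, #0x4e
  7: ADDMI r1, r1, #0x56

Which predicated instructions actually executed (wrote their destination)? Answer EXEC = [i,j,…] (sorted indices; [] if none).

EXEC = [3,5,7]

[0] flags=1000 → (cmp)
[1] flags=1000 PL?F → skip
[2] flags=1000 HI?F → skip
[3] flags=1000 NE?T → r4=0x6a
[4] flags=1001 → (cmp)
[5] flags=1001 LS?T → r5=0xa7
[6] flags=1001 LE?F → skip
[7] flags=1001 MI?T → r1=0xc6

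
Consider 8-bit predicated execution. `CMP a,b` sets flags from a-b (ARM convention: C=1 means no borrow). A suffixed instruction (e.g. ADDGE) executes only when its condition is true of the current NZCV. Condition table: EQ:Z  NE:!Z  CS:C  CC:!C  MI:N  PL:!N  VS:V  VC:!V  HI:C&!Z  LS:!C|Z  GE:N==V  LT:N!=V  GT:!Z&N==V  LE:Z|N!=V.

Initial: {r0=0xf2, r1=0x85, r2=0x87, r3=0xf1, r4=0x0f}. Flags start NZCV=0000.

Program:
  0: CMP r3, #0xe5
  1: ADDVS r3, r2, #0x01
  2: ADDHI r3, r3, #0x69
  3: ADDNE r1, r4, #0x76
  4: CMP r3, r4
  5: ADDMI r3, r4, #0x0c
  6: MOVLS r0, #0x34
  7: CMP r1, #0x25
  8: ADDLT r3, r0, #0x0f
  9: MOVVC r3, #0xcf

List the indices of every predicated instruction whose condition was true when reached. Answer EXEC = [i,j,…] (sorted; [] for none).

0: ✓ CMP  NZCV=0010
1: · ADDVS
2: ✓ ADDHI  r3←0x5a
3: ✓ ADDNE  r1←0x85
4: ✓ CMP  NZCV=0010
5: · ADDMI
6: · MOVLS
7: ✓ CMP  NZCV=0011
8: ✓ ADDLT  r3←0x01
9: · MOVVC

EXEC = [2,3,8]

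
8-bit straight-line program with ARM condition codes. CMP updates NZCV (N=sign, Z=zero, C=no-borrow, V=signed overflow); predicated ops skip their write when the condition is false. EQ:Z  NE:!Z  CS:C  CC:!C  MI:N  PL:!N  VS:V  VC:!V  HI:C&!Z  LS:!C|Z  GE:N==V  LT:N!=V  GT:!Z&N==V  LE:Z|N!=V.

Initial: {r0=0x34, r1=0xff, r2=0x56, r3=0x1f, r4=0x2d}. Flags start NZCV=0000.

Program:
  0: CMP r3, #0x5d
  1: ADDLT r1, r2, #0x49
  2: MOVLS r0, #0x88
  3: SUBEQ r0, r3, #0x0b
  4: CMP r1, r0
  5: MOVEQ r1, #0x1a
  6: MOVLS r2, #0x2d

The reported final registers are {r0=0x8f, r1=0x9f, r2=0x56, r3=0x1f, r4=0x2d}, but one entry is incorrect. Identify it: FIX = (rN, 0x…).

[0] flags=1000 → (cmp)
[1] flags=1000 LT?T → r1=0x9f
[2] flags=1000 LS?T → r0=0x88
[3] flags=1000 EQ?F → skip
[4] flags=0010 → (cmp)
[5] flags=0010 EQ?F → skip
[6] flags=0010 LS?F → skip

FIX = (r0, 0x88)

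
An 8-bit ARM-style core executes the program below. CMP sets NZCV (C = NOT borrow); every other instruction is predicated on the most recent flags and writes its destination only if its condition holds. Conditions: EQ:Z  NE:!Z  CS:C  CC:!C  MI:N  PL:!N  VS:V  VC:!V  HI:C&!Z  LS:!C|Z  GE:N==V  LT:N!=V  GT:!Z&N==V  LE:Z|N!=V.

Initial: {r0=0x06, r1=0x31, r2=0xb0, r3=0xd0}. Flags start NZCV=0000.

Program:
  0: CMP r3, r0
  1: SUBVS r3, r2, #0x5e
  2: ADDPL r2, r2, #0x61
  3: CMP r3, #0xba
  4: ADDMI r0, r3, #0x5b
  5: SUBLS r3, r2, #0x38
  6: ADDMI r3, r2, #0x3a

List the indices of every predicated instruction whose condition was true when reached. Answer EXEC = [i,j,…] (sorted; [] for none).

EXEC = []

0: ✓ CMP  NZCV=1010
1: · SUBVS
2: · ADDPL
3: ✓ CMP  NZCV=0010
4: · ADDMI
5: · SUBLS
6: · ADDMI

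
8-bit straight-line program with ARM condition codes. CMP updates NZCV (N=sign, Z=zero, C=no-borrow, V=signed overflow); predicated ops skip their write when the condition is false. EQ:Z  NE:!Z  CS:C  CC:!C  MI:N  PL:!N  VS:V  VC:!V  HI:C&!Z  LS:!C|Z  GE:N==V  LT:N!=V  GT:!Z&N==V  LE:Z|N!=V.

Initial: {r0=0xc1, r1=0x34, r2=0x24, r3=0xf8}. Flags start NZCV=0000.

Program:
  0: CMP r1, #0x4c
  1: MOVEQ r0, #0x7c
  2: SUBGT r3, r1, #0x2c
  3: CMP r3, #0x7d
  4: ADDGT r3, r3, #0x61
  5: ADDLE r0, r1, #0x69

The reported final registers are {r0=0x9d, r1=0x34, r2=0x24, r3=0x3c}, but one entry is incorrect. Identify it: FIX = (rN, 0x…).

[0] flags=1000 → (cmp)
[1] flags=1000 EQ?F → skip
[2] flags=1000 GT?F → skip
[3] flags=0011 → (cmp)
[4] flags=0011 GT?F → skip
[5] flags=0011 LE?T → r0=0x9d

FIX = (r3, 0xf8)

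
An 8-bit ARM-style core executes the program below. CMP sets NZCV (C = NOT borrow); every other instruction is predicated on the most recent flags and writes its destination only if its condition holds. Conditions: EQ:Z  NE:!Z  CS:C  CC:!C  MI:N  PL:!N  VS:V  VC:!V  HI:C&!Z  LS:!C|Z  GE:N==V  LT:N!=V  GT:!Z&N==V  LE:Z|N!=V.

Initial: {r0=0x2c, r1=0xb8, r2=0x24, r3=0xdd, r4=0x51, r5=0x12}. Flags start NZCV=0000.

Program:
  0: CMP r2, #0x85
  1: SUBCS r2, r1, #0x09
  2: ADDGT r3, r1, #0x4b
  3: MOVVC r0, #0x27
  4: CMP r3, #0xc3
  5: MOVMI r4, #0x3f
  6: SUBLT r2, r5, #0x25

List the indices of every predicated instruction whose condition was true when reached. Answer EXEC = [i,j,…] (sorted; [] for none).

EXEC = [2]

[0] flags=1001 → (cmp)
[1] flags=1001 CS?F → skip
[2] flags=1001 GT?T → r3=0x03
[3] flags=1001 VC?F → skip
[4] flags=0000 → (cmp)
[5] flags=0000 MI?F → skip
[6] flags=0000 LT?F → skip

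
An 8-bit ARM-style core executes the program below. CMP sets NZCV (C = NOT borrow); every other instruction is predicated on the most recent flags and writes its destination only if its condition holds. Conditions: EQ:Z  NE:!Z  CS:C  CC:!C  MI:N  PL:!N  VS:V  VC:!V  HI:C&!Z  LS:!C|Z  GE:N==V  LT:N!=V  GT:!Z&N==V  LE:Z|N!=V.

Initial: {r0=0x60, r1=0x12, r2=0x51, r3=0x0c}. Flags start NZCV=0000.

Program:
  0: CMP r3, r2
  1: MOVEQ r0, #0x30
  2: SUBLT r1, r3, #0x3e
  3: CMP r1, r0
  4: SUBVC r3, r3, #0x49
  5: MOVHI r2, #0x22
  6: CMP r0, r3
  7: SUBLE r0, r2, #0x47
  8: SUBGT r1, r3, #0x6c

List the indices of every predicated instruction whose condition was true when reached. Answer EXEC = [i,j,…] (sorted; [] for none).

0: ✓ CMP  NZCV=1000
1: · MOVEQ
2: ✓ SUBLT  r1←0xce
3: ✓ CMP  NZCV=0011
4: · SUBVC
5: ✓ MOVHI  r2←0x22
6: ✓ CMP  NZCV=0010
7: · SUBLE
8: ✓ SUBGT  r1←0xa0

EXEC = [2,5,8]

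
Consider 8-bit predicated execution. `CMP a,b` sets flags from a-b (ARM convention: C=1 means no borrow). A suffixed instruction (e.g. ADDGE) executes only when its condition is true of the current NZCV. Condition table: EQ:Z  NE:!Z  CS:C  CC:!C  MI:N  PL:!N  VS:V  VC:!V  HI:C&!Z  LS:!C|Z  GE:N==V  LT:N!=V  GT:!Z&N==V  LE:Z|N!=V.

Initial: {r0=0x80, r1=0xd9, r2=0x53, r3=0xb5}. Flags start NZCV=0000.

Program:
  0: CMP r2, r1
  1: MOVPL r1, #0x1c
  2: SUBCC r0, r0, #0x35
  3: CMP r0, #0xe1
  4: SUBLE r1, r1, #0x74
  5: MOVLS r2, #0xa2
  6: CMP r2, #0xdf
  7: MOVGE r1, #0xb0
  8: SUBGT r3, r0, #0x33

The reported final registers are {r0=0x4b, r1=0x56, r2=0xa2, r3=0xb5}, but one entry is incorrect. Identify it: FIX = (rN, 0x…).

FIX = (r1, 0x1c)

0: ✓ CMP  NZCV=0000
1: ✓ MOVPL  r1←0x1c
2: ✓ SUBCC  r0←0x4b
3: ✓ CMP  NZCV=0000
4: · SUBLE
5: ✓ MOVLS  r2←0xa2
6: ✓ CMP  NZCV=1000
7: · MOVGE
8: · SUBGT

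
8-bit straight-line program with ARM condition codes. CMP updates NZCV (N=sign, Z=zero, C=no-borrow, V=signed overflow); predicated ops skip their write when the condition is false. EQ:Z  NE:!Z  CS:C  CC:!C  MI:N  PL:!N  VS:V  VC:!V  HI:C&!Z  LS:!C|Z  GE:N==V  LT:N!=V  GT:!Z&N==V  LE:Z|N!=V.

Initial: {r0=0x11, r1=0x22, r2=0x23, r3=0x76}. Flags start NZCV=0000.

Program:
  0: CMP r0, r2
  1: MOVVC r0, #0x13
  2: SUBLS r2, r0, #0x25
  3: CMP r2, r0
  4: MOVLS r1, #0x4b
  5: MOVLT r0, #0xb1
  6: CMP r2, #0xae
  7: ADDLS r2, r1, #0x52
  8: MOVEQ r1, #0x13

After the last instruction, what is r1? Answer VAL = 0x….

VAL = 0x22

[0] flags=1000 → (cmp)
[1] flags=1000 VC?T → r0=0x13
[2] flags=1000 LS?T → r2=0xee
[3] flags=1010 → (cmp)
[4] flags=1010 LS?F → skip
[5] flags=1010 LT?T → r0=0xb1
[6] flags=0010 → (cmp)
[7] flags=0010 LS?F → skip
[8] flags=0010 EQ?F → skip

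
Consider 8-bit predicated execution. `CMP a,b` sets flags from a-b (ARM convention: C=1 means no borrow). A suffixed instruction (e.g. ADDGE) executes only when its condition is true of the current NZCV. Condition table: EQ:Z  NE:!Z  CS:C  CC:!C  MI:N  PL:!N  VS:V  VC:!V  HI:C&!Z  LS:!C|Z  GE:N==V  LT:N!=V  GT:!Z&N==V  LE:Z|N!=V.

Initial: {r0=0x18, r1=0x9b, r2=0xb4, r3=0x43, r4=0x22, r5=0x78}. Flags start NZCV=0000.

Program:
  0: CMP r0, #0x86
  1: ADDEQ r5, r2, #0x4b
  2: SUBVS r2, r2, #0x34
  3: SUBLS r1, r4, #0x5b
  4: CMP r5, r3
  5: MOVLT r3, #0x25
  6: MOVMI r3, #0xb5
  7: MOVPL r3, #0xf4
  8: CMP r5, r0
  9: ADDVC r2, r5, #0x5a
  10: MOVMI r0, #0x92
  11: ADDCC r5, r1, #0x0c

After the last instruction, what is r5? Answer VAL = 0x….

0: ✓ CMP  NZCV=1001
1: · ADDEQ
2: ✓ SUBVS  r2←0x80
3: ✓ SUBLS  r1←0xc7
4: ✓ CMP  NZCV=0010
5: · MOVLT
6: · MOVMI
7: ✓ MOVPL  r3←0xf4
8: ✓ CMP  NZCV=0010
9: ✓ ADDVC  r2←0xd2
10: · MOVMI
11: · ADDCC

VAL = 0x78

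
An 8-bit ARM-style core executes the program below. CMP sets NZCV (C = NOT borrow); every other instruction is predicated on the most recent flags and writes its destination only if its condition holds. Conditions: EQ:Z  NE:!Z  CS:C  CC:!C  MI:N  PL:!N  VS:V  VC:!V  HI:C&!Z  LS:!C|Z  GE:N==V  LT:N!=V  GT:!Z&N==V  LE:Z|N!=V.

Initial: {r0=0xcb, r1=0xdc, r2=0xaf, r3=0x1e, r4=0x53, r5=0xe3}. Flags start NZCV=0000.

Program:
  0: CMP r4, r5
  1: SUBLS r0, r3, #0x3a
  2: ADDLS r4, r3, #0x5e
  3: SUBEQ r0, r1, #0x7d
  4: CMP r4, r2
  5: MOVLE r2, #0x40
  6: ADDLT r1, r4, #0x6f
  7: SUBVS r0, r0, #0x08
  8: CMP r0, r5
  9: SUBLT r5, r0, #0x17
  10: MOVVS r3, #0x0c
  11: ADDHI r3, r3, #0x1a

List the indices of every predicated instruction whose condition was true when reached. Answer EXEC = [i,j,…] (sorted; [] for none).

EXEC = [1,2,7,9]

0: ✓ CMP  NZCV=0000
1: ✓ SUBLS  r0←0xe4
2: ✓ ADDLS  r4←0x7c
3: · SUBEQ
4: ✓ CMP  NZCV=1001
5: · MOVLE
6: · ADDLT
7: ✓ SUBVS  r0←0xdc
8: ✓ CMP  NZCV=1000
9: ✓ SUBLT  r5←0xc5
10: · MOVVS
11: · ADDHI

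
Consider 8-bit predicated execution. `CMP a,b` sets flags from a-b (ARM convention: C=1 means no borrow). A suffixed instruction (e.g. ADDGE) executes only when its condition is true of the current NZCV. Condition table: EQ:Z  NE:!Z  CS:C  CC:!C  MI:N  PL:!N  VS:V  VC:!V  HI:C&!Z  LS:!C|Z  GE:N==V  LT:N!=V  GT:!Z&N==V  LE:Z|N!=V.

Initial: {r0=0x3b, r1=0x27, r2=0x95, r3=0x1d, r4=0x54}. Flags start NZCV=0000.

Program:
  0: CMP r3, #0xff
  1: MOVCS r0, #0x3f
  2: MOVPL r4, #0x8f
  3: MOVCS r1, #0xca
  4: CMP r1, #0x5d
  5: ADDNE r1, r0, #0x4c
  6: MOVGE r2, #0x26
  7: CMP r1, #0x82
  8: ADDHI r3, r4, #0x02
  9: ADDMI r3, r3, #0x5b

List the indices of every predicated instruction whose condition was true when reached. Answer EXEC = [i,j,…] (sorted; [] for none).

EXEC = [2,5,8]

0: ✓ CMP  NZCV=0000
1: · MOVCS
2: ✓ MOVPL  r4←0x8f
3: · MOVCS
4: ✓ CMP  NZCV=1000
5: ✓ ADDNE  r1←0x87
6: · MOVGE
7: ✓ CMP  NZCV=0010
8: ✓ ADDHI  r3←0x91
9: · ADDMI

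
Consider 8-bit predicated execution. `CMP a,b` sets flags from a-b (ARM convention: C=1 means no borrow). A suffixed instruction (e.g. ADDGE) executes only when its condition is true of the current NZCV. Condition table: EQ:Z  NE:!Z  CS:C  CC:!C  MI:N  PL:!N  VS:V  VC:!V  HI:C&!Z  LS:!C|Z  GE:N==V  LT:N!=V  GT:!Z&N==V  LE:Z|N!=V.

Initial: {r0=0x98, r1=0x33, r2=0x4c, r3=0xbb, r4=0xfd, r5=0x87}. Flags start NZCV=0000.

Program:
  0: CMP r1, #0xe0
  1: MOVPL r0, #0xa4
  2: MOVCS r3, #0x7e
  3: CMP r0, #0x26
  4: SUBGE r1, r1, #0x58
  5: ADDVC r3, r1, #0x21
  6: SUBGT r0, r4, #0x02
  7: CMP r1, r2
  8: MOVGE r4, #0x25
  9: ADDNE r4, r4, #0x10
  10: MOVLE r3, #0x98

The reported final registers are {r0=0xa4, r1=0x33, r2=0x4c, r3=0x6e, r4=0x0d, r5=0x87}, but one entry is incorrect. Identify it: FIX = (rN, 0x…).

FIX = (r3, 0x98)

[0] flags=0000 → (cmp)
[1] flags=0000 PL?T → r0=0xa4
[2] flags=0000 CS?F → skip
[3] flags=0011 → (cmp)
[4] flags=0011 GE?F → skip
[5] flags=0011 VC?F → skip
[6] flags=0011 GT?F → skip
[7] flags=1000 → (cmp)
[8] flags=1000 GE?F → skip
[9] flags=1000 NE?T → r4=0x0d
[10] flags=1000 LE?T → r3=0x98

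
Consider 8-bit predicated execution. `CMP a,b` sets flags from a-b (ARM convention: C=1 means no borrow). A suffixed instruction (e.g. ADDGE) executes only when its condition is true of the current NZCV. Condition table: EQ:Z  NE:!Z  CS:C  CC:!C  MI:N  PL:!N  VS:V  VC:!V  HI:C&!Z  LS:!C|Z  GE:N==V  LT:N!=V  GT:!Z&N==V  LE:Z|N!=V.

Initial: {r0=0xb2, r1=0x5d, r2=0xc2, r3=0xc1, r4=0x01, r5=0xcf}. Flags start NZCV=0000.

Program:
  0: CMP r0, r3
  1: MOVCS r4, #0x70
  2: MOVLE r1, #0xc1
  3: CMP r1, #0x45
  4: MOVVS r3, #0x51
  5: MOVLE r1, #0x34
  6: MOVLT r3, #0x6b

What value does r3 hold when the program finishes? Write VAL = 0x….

VAL = 0x6b

[0] flags=1000 → (cmp)
[1] flags=1000 CS?F → skip
[2] flags=1000 LE?T → r1=0xc1
[3] flags=0011 → (cmp)
[4] flags=0011 VS?T → r3=0x51
[5] flags=0011 LE?T → r1=0x34
[6] flags=0011 LT?T → r3=0x6b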